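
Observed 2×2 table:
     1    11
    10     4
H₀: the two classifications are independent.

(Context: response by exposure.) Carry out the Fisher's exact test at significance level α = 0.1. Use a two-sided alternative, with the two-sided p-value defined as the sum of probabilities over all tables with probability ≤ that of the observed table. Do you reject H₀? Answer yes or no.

reject H₀: yes

Margins: r₁=12, r₂=14, c₁=11, c₂=15, n=26
p_obs = C(12,1)·C(14,10)/C(26,11); sum pmf over tables with pmf ≤ p_obs
p-value (two-sided) = 0.00172
At α=0.1: p < α → reject H₀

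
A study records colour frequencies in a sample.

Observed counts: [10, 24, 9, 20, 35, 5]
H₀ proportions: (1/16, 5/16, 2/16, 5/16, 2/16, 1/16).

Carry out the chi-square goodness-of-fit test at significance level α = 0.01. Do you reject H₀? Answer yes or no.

n = 103; E_i = n·p_i = [6.44, 32.19, 12.88, 32.19, 12.88, 6.44]
χ² = (10−6.44)²/6.44 + (24−32.19)²/32.19 + (9−12.88)²/12.88 + (20−32.19)²/32.19 + (35−12.88)²/12.88 + (5−6.44)²/6.44 = 48.1767
df = 5
p-value (upper-tail) = 0.00000
At α=0.01: p < α → reject H₀

reject H₀: yes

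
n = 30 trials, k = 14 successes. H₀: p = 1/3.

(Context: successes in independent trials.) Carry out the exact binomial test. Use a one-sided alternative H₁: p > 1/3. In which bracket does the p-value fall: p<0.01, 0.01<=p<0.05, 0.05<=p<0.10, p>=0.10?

Exact binomial: n=30, k=14, p₀=1/3=0.3333
P(X≥14) from Σ C(n,i)·p₀^i·(1−p₀)^(n−i)
p-value (one-sided, H₁ greater) = 0.08977
→ bracket: 0.05<=p<0.10

p-value bracket: 0.05<=p<0.10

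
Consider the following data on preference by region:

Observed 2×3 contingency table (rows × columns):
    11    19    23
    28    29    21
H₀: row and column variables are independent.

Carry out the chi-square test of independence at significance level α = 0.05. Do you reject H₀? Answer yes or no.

Row totals [53, 78], col totals [39, 48, 44], n=131
χ² = (11−15.78)²/15.78 + (19−19.42)²/19.42 + (23−17.80)²/17.80 + (28−23.22)²/23.22 + (29−28.58)²/28.58 + (21−26.20)²/26.20 = 4.9954
df = 2
p-value (upper-tail) = 0.08227
At α=0.05: p ≥ α → fail to reject H₀

reject H₀: no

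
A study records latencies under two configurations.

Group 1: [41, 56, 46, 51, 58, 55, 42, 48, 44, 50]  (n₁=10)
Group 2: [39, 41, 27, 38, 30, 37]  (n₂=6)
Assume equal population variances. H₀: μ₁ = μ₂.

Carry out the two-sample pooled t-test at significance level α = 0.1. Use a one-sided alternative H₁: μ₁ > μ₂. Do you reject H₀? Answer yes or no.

reject H₀: yes

x̄₁=49.100, s₁=5.953, n₁=10
x̄₂=35.333, s₂=5.538, n₂=6
s_p² = [9·5.953² + 5·5.538²]/14 = 33.7310
SE = √(s_p²·(1/10+1/6)) = 2.9992
t = (49.100−35.333)/2.9992 = 4.5902
df = 14
p-value (one-sided, H₁ greater) = 0.00021
At α=0.1: p < α → reject H₀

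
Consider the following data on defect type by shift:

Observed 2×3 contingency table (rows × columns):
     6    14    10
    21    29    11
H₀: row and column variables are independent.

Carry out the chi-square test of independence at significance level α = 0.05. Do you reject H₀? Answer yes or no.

Row totals [30, 61], col totals [27, 43, 21], n=91
χ² = (6−8.90)²/8.90 + (14−14.18)²/14.18 + (10−6.92)²/6.92 + (21−18.10)²/18.10 + (29−28.82)²/28.82 + (11−14.08)²/14.08 = 3.4539
df = 2
p-value (upper-tail) = 0.17783
At α=0.05: p ≥ α → fail to reject H₀

reject H₀: no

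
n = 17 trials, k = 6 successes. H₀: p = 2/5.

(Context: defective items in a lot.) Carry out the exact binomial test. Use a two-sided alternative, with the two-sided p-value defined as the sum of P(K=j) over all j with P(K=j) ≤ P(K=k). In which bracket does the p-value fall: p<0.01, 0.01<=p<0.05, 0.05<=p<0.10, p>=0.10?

p-value bracket: p>=0.10

Exact binomial: n=17, k=6, p₀=2/5=0.4000
P(X=j) = C(n,j)·p₀^j·(1−p₀)^(n−j); p = Σ P(X=j) over j with P(X=j) ≤ P(X=6)
p-value (two-sided) = 0.80733
→ bracket: p>=0.10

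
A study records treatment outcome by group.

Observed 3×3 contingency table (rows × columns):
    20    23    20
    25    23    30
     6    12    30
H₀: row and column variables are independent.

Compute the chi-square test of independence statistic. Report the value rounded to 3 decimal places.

test statistic = 12.798

Row totals [63, 78, 48], col totals [51, 58, 80], n=189
χ² = (20−17.00)²/17.00 + (23−19.33)²/19.33 + (20−26.67)²/26.67 + (25−21.05)²/21.05 + (23−23.94)²/23.94 + (30−33.02)²/33.02 + (6−12.95)²/12.95 + (12−14.73)²/14.73 + (30−20.32)²/20.32 = 12.7979
df = 4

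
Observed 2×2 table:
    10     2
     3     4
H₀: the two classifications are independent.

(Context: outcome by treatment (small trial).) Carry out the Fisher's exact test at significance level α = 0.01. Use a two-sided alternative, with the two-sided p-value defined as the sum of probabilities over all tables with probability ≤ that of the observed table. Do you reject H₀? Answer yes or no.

reject H₀: no

Margins: r₁=12, r₂=7, c₁=13, c₂=6, n=19
p_obs = C(12,10)·C(7,3)/C(19,13); sum pmf over tables with pmf ≤ p_obs
p-value (two-sided) = 0.12874
At α=0.01: p ≥ α → fail to reject H₀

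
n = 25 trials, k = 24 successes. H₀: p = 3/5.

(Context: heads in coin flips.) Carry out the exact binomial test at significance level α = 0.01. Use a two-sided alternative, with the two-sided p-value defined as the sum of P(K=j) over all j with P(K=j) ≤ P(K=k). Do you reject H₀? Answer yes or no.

Exact binomial: n=25, k=24, p₀=3/5=0.6000
P(X=j) = C(n,j)·p₀^j·(1−p₀)^(n−j); p = Σ P(X=j) over j with P(X=j) ≤ P(X=24)
p-value (two-sided) = 0.00010
At α=0.01: p < α → reject H₀

reject H₀: yes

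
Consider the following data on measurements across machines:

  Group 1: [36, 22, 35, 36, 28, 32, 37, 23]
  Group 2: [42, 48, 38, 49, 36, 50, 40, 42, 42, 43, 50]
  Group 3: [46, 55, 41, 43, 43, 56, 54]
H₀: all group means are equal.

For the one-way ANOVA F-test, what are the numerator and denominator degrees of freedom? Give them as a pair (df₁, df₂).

degrees of freedom = [2, 23]

k = 3 groups, N = 26 total
df = (k−1, N−k) = (3−1, 26−3) = (2, 23)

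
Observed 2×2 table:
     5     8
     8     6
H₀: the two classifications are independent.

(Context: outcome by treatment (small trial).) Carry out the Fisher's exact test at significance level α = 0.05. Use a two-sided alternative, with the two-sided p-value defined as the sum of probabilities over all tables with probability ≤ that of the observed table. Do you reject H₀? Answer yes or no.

Margins: r₁=13, r₂=14, c₁=13, c₂=14, n=27
p_obs = C(13,5)·C(14,8)/C(27,13); sum pmf over tables with pmf ≤ p_obs
p-value (two-sided) = 0.44948
At α=0.05: p ≥ α → fail to reject H₀

reject H₀: no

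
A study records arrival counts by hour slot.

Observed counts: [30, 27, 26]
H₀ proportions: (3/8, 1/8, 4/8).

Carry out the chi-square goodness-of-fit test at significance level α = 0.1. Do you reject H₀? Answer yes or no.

n = 83; E_i = n·p_i = [31.12, 10.38, 41.50]
χ² = (30−31.12)²/31.12 + (27−10.38)²/10.38 + (26−41.50)²/41.50 = 32.4699
df = 2
p-value (upper-tail) = 0.00000
At α=0.1: p < α → reject H₀

reject H₀: yes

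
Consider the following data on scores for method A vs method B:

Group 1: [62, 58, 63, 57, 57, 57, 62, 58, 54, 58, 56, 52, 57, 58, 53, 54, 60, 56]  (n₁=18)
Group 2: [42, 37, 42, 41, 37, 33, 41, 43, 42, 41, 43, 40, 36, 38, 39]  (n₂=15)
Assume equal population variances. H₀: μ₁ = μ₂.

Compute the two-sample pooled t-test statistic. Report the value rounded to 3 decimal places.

x̄₁=57.333, s₁=3.049, n₁=18
x̄₂=39.667, s₂=2.920, n₂=15
s_p² = [17·3.049² + 14·2.920²]/31 = 8.9462
SE = √(s_p²·(1/18+1/15)) = 1.0457
t = (57.333−39.667)/1.0457 = 16.8950
df = 31

test statistic = 16.895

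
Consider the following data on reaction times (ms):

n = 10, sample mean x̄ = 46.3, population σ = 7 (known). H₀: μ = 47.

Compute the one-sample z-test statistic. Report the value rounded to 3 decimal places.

test statistic = -0.316

SE = σ/√n = 7/√10 = 2.2136
z = (x̄−μ₀)/SE = (46.3−47)/2.2136 = -0.3162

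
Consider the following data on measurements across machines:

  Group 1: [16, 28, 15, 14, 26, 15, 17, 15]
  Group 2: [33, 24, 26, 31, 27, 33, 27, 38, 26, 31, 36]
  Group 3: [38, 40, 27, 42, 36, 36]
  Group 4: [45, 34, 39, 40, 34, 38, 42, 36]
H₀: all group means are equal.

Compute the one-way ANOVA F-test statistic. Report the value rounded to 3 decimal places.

test statistic = 28.406

Group means [18.25, 30.18, 36.50, 38.50], grand mean 30.455
SSB = Σnᵢ(x̄ᵢ−x̄)² = 1929.545; SSW = ΣΣ(x−x̄ᵢ)² = 656.636
MSB = 1929.545/3 = 643.1818; MSW = 656.636/29 = 22.6426
F = MSB/MSW = 28.4058
df = (3, 29)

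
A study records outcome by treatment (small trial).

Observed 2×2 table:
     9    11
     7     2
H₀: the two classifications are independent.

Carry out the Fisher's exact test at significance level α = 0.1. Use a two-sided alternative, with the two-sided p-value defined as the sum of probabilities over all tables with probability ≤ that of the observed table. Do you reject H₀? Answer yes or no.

reject H₀: no

Margins: r₁=20, r₂=9, c₁=16, c₂=13, n=29
p_obs = C(20,9)·C(9,7)/C(29,16); sum pmf over tables with pmf ≤ p_obs
p-value (two-sided) = 0.12964
At α=0.1: p ≥ α → fail to reject H₀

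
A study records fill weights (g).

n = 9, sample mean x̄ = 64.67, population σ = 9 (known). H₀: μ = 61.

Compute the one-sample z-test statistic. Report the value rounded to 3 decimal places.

SE = σ/√n = 9/√9 = 3.0000
z = (x̄−μ₀)/SE = (64.67−61)/3.0000 = 1.2233

test statistic = 1.223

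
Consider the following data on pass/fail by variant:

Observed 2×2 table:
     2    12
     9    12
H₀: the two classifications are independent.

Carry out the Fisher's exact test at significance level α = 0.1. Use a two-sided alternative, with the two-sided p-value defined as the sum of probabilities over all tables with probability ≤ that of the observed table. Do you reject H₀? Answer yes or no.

reject H₀: no

Margins: r₁=14, r₂=21, c₁=11, c₂=24, n=35
p_obs = C(14,2)·C(21,9)/C(35,11); sum pmf over tables with pmf ≤ p_obs
p-value (two-sided) = 0.13665
At α=0.1: p ≥ α → fail to reject H₀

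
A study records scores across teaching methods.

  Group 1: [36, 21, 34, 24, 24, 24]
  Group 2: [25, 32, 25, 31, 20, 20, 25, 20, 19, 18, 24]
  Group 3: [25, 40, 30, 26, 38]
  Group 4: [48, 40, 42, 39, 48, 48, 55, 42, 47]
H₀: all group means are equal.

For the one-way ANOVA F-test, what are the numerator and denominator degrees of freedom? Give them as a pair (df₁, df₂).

degrees of freedom = [3, 27]

k = 4 groups, N = 31 total
df = (k−1, N−k) = (4−1, 31−4) = (3, 27)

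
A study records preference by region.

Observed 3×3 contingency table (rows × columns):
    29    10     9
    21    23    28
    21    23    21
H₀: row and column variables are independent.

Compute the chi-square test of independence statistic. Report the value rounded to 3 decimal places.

Row totals [48, 72, 65], col totals [71, 56, 58], n=185
χ² = (29−18.42)²/18.42 + (10−14.53)²/14.53 + (9−15.05)²/15.05 + (21−27.63)²/27.63 + (23−21.79)²/21.79 + (28−22.57)²/22.57 + (21−24.95)²/24.95 + (23−19.68)²/19.68 + (21−20.38)²/20.38 = 14.0860
df = 4

test statistic = 14.086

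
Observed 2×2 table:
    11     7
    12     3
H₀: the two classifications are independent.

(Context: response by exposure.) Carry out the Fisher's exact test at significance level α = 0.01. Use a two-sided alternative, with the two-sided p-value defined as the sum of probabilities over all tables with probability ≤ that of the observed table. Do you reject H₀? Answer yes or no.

reject H₀: no

Margins: r₁=18, r₂=15, c₁=23, c₂=10, n=33
p_obs = C(18,11)·C(15,12)/C(33,23); sum pmf over tables with pmf ≤ p_obs
p-value (two-sided) = 0.28280
At α=0.01: p ≥ α → fail to reject H₀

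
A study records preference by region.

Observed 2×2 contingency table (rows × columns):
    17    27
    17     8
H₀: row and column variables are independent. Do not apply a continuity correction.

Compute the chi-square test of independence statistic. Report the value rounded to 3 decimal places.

Row totals [44, 25], col totals [34, 35], n=69
χ² = (17−21.68)²/21.68 + (27−22.32)²/22.32 + (17−12.32)²/12.32 + (8−12.68)²/12.68 = 5.4994
df = 1

test statistic = 5.499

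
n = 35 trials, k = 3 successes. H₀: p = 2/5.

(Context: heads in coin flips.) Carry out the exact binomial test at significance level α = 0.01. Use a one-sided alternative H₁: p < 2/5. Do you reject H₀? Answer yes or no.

reject H₀: yes

Exact binomial: n=35, k=3, p₀=2/5=0.4000
P(X≤3) from Σ C(n,i)·p₀^i·(1−p₀)^(n−i)
p-value (one-sided, H₁ less) = 0.00004
At α=0.01: p < α → reject H₀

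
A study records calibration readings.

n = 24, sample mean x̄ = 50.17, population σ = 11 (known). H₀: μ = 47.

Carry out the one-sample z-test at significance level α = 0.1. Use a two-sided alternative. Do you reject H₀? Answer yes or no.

reject H₀: no

SE = σ/√n = 11/√24 = 2.2454
z = (x̄−μ₀)/SE = (50.17−47)/2.2454 = 1.4118
p-value (two-sided) = 0.15801
At α=0.1: p ≥ α → fail to reject H₀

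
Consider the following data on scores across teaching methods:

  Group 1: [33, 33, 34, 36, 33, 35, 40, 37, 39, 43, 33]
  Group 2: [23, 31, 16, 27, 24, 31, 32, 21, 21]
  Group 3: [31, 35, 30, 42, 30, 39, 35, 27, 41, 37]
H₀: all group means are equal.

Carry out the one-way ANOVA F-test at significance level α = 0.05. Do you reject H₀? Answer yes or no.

reject H₀: yes

Group means [36.00, 25.11, 34.70], grand mean 32.300
SSB = Σnᵢ(x̄ᵢ−x̄)² = 673.311; SSW = ΣΣ(x−x̄ᵢ)² = 592.989
MSB = 673.311/2 = 336.6556; MSW = 592.989/27 = 21.9626
F = MSB/MSW = 15.3286
df = (2, 27)
p-value (upper-tail) = 0.00004
At α=0.05: p < α → reject H₀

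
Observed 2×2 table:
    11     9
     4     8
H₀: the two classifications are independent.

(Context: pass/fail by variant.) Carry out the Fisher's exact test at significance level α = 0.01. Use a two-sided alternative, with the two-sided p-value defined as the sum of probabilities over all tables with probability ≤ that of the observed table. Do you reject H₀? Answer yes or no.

reject H₀: no

Margins: r₁=20, r₂=12, c₁=15, c₂=17, n=32
p_obs = C(20,11)·C(12,4)/C(32,15); sum pmf over tables with pmf ≤ p_obs
p-value (two-sided) = 0.29066
At α=0.01: p ≥ α → fail to reject H₀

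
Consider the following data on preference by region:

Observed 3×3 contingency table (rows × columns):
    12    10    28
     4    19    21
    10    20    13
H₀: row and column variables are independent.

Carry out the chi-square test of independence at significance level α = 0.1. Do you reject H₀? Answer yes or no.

reject H₀: yes

Row totals [50, 44, 43], col totals [26, 49, 62], n=137
χ² = (12−9.49)²/9.49 + (10−17.88)²/17.88 + (28−22.63)²/22.63 + (4−8.35)²/8.35 + (19−15.74)²/15.74 + (21−19.91)²/19.91 + (10−8.16)²/8.16 + (20−15.38)²/15.38 + (13−19.46)²/19.46 = 12.3644
df = 4
p-value (upper-tail) = 0.01484
At α=0.1: p < α → reject H₀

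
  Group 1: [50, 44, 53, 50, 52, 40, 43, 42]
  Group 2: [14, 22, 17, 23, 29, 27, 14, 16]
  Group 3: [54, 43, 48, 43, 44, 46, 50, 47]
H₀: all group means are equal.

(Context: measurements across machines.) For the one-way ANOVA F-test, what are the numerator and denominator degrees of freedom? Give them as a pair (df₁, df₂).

k = 3 groups, N = 24 total
df = (k−1, N−k) = (3−1, 24−3) = (2, 21)

degrees of freedom = [2, 21]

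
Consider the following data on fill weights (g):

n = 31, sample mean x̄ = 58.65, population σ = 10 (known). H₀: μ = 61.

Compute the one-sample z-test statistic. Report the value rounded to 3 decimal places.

test statistic = -1.308

SE = σ/√n = 10/√31 = 1.7961
z = (x̄−μ₀)/SE = (58.65−61)/1.7961 = -1.3084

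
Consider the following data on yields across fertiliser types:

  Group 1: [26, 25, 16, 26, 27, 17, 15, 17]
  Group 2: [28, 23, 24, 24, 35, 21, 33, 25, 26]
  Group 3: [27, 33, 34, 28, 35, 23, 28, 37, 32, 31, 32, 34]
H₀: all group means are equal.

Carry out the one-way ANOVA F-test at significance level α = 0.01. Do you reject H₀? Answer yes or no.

Group means [21.12, 26.56, 31.17], grand mean 26.966
SSB = Σnᵢ(x̄ᵢ−x̄)² = 486.202; SSW = ΣΣ(x−x̄ᵢ)² = 542.764
MSB = 486.202/2 = 243.1008; MSW = 542.764/26 = 20.8755
F = MSB/MSW = 11.6452
df = (2, 26)
p-value (upper-tail) = 0.00024
At α=0.01: p < α → reject H₀

reject H₀: yes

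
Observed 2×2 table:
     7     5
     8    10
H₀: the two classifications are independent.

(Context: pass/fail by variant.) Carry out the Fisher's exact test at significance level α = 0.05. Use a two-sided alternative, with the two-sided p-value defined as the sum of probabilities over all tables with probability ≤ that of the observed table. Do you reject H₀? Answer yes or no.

reject H₀: no

Margins: r₁=12, r₂=18, c₁=15, c₂=15, n=30
p_obs = C(12,7)·C(18,8)/C(30,15); sum pmf over tables with pmf ≤ p_obs
p-value (two-sided) = 0.71038
At α=0.05: p ≥ α → fail to reject H₀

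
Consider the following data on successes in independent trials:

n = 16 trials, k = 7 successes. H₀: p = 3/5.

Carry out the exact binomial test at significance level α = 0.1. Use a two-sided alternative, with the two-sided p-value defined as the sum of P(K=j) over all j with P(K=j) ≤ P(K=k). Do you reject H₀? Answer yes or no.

reject H₀: no

Exact binomial: n=16, k=7, p₀=3/5=0.6000
P(X=j) = C(n,j)·p₀^j·(1−p₀)^(n−j); p = Σ P(X=j) over j with P(X=j) ≤ P(X=7)
p-value (two-sided) = 0.20742
At α=0.1: p ≥ α → fail to reject H₀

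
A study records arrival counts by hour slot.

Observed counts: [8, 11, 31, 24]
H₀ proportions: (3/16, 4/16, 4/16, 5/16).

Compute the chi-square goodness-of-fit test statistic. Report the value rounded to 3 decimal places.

n = 74; E_i = n·p_i = [13.88, 18.50, 18.50, 23.12]
χ² = (8−13.88)²/13.88 + (11−18.50)²/18.50 + (31−18.50)²/18.50 + (24−23.12)²/23.12 = 14.0072
df = 3

test statistic = 14.007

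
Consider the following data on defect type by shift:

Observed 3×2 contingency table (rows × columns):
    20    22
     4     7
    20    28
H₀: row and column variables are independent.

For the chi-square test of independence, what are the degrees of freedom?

degrees of freedom = 2

df = (r−1)(c−1) = (3−1)·(2−1) = 2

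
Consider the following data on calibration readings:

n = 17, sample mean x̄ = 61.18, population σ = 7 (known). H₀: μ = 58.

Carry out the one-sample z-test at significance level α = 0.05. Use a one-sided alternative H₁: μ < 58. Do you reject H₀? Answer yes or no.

reject H₀: no

SE = σ/√n = 7/√17 = 1.6977
z = (x̄−μ₀)/SE = (61.18−58)/1.6977 = 1.8731
p-value (one-sided, H₁ less) = 0.96947
At α=0.05: p ≥ α → fail to reject H₀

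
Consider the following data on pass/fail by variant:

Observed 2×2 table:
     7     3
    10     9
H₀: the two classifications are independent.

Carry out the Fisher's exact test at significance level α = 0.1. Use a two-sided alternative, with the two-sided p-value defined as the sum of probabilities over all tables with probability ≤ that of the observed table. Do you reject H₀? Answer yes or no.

reject H₀: no

Margins: r₁=10, r₂=19, c₁=17, c₂=12, n=29
p_obs = C(10,7)·C(19,10)/C(29,17); sum pmf over tables with pmf ≤ p_obs
p-value (two-sided) = 0.44948
At α=0.1: p ≥ α → fail to reject H₀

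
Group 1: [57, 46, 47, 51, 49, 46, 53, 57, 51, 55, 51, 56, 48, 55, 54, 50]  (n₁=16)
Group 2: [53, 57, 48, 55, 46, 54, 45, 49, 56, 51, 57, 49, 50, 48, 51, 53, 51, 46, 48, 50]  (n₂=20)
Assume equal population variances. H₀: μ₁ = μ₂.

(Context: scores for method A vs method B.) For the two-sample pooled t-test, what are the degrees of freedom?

degrees of freedom = 34

df = n₁ + n₂ − 2 = 16 + 20 − 2 = 34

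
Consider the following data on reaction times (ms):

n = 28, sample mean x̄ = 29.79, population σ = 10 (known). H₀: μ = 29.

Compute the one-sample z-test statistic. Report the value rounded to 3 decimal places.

SE = σ/√n = 10/√28 = 1.8898
z = (x̄−μ₀)/SE = (29.79−29)/1.8898 = 0.4180

test statistic = 0.418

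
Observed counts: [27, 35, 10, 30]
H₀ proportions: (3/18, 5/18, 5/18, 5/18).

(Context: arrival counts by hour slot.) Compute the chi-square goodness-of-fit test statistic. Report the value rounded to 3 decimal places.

test statistic = 19.412

n = 102; E_i = n·p_i = [17.00, 28.33, 28.33, 28.33]
χ² = (27−17.00)²/17.00 + (35−28.33)²/28.33 + (10−28.33)²/28.33 + (30−28.33)²/28.33 = 19.4118
df = 3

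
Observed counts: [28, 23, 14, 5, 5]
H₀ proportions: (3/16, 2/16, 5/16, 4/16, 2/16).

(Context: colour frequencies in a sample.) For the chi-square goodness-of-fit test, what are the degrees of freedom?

df = k − 1 = 5 − 1 = 4

degrees of freedom = 4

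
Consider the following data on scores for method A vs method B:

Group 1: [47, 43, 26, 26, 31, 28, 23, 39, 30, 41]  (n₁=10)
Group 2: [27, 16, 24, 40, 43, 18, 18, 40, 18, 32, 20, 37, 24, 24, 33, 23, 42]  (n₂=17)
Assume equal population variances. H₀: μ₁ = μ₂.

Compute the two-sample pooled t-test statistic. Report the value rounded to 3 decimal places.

x̄₁=33.400, s₁=8.369, n₁=10
x̄₂=28.176, s₂=9.396, n₂=17
s_p² = [9·8.369² + 16·9.396²]/25 = 81.7148
SE = √(s_p²·(1/10+1/17)) = 3.6025
t = (33.400−28.176)/3.6025 = 1.4500
df = 25

test statistic = 1.450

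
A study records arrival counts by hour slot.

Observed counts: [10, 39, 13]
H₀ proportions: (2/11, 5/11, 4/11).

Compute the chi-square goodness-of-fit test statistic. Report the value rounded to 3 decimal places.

n = 62; E_i = n·p_i = [11.27, 28.18, 22.55]
χ² = (10−11.27)²/11.27 + (39−28.18)²/28.18 + (13−22.55)²/22.55 = 8.3379
df = 2

test statistic = 8.338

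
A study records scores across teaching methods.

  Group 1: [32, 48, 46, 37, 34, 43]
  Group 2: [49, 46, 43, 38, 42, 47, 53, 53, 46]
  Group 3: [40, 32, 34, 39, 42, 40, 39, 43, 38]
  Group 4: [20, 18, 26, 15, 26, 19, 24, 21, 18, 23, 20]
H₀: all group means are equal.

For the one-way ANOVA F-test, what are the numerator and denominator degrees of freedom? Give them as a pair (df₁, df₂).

degrees of freedom = [3, 31]

k = 4 groups, N = 35 total
df = (k−1, N−k) = (4−1, 35−4) = (3, 31)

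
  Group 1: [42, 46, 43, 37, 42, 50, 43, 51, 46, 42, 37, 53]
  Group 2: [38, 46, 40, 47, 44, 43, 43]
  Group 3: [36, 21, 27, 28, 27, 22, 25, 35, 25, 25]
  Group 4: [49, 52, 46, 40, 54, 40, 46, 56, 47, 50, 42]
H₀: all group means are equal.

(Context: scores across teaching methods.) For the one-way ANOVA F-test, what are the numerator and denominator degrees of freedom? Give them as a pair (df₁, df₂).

degrees of freedom = [3, 36]

k = 4 groups, N = 40 total
df = (k−1, N−k) = (4−1, 40−4) = (3, 36)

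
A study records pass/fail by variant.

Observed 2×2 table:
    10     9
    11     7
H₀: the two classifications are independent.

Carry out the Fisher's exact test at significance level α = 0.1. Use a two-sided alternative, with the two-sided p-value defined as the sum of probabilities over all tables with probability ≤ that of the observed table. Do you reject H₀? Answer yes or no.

reject H₀: no

Margins: r₁=19, r₂=18, c₁=21, c₂=16, n=37
p_obs = C(19,10)·C(18,11)/C(37,21); sum pmf over tables with pmf ≤ p_obs
p-value (two-sided) = 0.74314
At α=0.1: p ≥ α → fail to reject H₀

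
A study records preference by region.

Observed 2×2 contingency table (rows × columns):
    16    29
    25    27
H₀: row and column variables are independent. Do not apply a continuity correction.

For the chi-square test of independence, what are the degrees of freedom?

degrees of freedom = 1

df = (r−1)(c−1) = (2−1)·(2−1) = 1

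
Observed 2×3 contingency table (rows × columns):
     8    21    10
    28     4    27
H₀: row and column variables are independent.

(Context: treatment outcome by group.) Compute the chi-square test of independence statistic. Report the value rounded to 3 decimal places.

Row totals [39, 59], col totals [36, 25, 37], n=98
χ² = (8−14.33)²/14.33 + (21−9.95)²/9.95 + (10−14.72)²/14.72 + (28−21.67)²/21.67 + (4−15.05)²/15.05 + (27−22.28)²/22.28 = 27.5476
df = 2

test statistic = 27.548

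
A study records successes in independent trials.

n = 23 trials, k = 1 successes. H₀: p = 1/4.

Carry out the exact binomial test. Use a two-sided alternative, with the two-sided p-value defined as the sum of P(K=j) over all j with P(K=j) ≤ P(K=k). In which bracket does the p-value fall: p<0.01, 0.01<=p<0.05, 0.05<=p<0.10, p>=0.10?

Exact binomial: n=23, k=1, p₀=1/4=0.2500
P(X=j) = C(n,j)·p₀^j·(1−p₀)^(n−j); p = Σ P(X=j) over j with P(X=j) ≤ P(X=1)
p-value (two-sided) = 0.02645
→ bracket: 0.01<=p<0.05

p-value bracket: 0.01<=p<0.05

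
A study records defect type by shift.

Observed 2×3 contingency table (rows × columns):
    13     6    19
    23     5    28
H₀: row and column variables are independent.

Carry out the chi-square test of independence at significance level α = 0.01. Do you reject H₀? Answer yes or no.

Row totals [38, 56], col totals [36, 11, 47], n=94
χ² = (13−14.55)²/14.55 + (6−4.45)²/4.45 + (19−19.00)²/19.00 + (23−21.45)²/21.45 + (5−6.55)²/6.55 + (28−28.00)²/28.00 = 1.1889
df = 2
p-value (upper-tail) = 0.55187
At α=0.01: p ≥ α → fail to reject H₀

reject H₀: no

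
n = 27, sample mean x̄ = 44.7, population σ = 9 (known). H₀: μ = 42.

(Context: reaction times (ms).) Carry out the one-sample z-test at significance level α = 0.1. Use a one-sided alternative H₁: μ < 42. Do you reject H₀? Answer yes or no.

SE = σ/√n = 9/√27 = 1.7321
z = (x̄−μ₀)/SE = (44.7−42)/1.7321 = 1.5588
p-value (one-sided, H₁ less) = 0.94048
At α=0.1: p ≥ α → fail to reject H₀

reject H₀: no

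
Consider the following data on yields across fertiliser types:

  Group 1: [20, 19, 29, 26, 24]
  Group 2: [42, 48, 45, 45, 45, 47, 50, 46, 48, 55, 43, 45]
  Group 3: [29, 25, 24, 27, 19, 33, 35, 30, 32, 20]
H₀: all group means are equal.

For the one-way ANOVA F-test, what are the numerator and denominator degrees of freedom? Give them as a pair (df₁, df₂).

degrees of freedom = [2, 24]

k = 3 groups, N = 27 total
df = (k−1, N−k) = (3−1, 27−3) = (2, 24)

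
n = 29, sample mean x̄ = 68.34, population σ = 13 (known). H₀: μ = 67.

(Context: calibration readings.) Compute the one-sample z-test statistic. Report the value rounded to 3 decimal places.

test statistic = 0.555

SE = σ/√n = 13/√29 = 2.4140
z = (x̄−μ₀)/SE = (68.34−67)/2.4140 = 0.5551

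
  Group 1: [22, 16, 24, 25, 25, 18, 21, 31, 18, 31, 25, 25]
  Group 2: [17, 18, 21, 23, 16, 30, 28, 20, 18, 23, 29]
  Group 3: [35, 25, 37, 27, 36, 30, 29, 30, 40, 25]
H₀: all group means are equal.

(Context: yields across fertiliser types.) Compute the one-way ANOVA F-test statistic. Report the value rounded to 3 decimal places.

test statistic = 10.606

Group means [23.42, 22.09, 31.40], grand mean 25.394
SSB = Σnᵢ(x̄ᵢ−x̄)² = 527.653; SSW = ΣΣ(x−x̄ᵢ)² = 746.226
MSB = 527.653/2 = 263.8265; MSW = 746.226/30 = 24.8742
F = MSB/MSW = 10.6064
df = (2, 30)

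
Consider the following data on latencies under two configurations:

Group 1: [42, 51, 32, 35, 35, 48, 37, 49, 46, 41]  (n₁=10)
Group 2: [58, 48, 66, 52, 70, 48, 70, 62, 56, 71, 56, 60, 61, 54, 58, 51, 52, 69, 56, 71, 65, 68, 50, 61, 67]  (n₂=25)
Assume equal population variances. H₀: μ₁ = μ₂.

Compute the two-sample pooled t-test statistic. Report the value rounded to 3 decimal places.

x̄₁=41.600, s₁=6.703, n₁=10
x̄₂=60.000, s₂=7.616, n₂=25
s_p² = [9·6.703² + 24·7.616²]/33 = 54.4364
SE = √(s_p²·(1/10+1/25)) = 2.7606
t = (41.600−60.000)/2.7606 = -6.6651
df = 33

test statistic = -6.665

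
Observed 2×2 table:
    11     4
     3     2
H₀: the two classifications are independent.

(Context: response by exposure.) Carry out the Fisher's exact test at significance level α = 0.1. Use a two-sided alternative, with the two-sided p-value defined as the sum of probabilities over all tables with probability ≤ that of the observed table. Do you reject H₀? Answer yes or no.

reject H₀: no

Margins: r₁=15, r₂=5, c₁=14, c₂=6, n=20
p_obs = C(15,11)·C(5,3)/C(20,14); sum pmf over tables with pmf ≤ p_obs
p-value (two-sided) = 0.61262
At α=0.1: p ≥ α → fail to reject H₀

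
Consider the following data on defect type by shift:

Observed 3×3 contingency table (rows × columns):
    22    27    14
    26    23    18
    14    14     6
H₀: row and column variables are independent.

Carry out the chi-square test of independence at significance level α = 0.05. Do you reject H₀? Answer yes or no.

Row totals [63, 67, 34], col totals [62, 64, 38], n=164
χ² = (22−23.82)²/23.82 + (27−24.59)²/24.59 + (14−14.60)²/14.60 + (26−25.33)²/25.33 + (23−26.15)²/26.15 + (18−15.52)²/15.52 + (14−12.85)²/12.85 + (14−13.27)²/13.27 + (6−7.88)²/7.88 = 1.7817
df = 4
p-value (upper-tail) = 0.77583
At α=0.05: p ≥ α → fail to reject H₀

reject H₀: no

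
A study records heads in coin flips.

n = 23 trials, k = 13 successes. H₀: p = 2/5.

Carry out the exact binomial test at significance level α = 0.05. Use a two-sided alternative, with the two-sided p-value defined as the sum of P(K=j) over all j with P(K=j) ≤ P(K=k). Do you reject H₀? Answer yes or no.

reject H₀: no

Exact binomial: n=23, k=13, p₀=2/5=0.4000
P(X=j) = C(n,j)·p₀^j·(1−p₀)^(n−j); p = Σ P(X=j) over j with P(X=j) ≤ P(X=13)
p-value (two-sided) = 0.13531
At α=0.05: p ≥ α → fail to reject H₀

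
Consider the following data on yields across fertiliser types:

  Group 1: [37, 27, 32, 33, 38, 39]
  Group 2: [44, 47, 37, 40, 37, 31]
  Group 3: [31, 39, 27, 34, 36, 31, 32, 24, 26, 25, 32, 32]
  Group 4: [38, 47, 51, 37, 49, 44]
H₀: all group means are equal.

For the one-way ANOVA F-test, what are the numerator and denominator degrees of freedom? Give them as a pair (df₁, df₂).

k = 4 groups, N = 30 total
df = (k−1, N−k) = (4−1, 30−4) = (3, 26)

degrees of freedom = [3, 26]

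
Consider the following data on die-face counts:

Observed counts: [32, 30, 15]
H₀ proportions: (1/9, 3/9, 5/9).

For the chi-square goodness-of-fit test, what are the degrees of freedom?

degrees of freedom = 2

df = k − 1 = 3 − 1 = 2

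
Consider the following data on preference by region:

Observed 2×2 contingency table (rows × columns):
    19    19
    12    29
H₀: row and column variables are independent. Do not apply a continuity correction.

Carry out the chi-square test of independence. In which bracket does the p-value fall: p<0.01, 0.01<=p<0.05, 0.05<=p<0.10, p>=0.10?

Row totals [38, 41], col totals [31, 48], n=79
χ² = (19−14.91)²/14.91 + (19−23.09)²/23.09 + (12−16.09)²/16.09 + (29−24.91)²/24.91 = 3.5552
df = 1
p-value (upper-tail) = 0.05936
→ bracket: 0.05<=p<0.10

p-value bracket: 0.05<=p<0.10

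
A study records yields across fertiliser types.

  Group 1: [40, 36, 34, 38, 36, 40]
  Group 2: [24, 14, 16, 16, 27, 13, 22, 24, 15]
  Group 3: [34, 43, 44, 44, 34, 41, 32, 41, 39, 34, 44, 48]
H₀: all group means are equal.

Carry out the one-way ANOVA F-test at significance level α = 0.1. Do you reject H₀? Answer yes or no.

reject H₀: yes

Group means [37.33, 19.00, 39.83], grand mean 32.333
SSB = Σnᵢ(x̄ᵢ−x̄)² = 2425.000; SSW = ΣΣ(x−x̄ᵢ)² = 543.000
MSB = 2425.000/2 = 1212.5000; MSW = 543.000/24 = 22.6250
F = MSB/MSW = 53.5912
df = (2, 24)
p-value (upper-tail) = 0.00000
At α=0.1: p < α → reject H₀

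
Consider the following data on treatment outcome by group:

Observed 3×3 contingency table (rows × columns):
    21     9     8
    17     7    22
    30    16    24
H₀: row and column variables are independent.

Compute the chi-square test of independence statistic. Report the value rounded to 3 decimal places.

test statistic = 6.889

Row totals [38, 46, 70], col totals [68, 32, 54], n=154
χ² = (21−16.78)²/16.78 + (9−7.90)²/7.90 + (8−13.32)²/13.32 + (17−20.31)²/20.31 + (7−9.56)²/9.56 + (22−16.13)²/16.13 + (30−30.91)²/30.91 + (16−14.55)²/14.55 + (24−24.55)²/24.55 = 6.8892
df = 4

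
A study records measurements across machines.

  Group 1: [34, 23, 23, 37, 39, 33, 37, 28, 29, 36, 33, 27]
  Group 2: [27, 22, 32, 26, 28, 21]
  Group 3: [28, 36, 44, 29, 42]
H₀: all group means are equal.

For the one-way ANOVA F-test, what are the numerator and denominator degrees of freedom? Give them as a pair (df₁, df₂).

degrees of freedom = [2, 20]

k = 3 groups, N = 23 total
df = (k−1, N−k) = (3−1, 23−3) = (2, 20)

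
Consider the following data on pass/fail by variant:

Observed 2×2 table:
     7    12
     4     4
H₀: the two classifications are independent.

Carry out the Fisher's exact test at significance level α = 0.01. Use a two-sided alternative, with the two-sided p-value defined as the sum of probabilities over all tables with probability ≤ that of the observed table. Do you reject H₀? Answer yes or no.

Margins: r₁=19, r₂=8, c₁=11, c₂=16, n=27
p_obs = C(19,7)·C(8,4)/C(27,11); sum pmf over tables with pmf ≤ p_obs
p-value (two-sided) = 0.67536
At α=0.01: p ≥ α → fail to reject H₀

reject H₀: no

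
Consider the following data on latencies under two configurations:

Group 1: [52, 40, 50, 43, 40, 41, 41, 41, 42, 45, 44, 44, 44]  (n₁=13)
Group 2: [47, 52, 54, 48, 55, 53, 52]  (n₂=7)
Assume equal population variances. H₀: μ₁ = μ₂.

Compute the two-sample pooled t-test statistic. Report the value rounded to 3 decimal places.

x̄₁=43.615, s₁=3.686, n₁=13
x̄₂=51.571, s₂=2.992, n₂=7
s_p² = [12·3.686² + 6·2.992²]/18 = 12.0440
SE = √(s_p²·(1/13+1/7)) = 1.6270
t = (43.615−51.571)/1.6270 = -4.8901
df = 18

test statistic = -4.890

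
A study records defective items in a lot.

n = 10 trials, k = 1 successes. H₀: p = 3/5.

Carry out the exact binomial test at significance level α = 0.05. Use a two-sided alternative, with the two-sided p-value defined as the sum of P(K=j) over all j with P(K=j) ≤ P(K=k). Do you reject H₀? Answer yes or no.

Exact binomial: n=10, k=1, p₀=3/5=0.6000
P(X=j) = C(n,j)·p₀^j·(1−p₀)^(n−j); p = Σ P(X=j) over j with P(X=j) ≤ P(X=1)
p-value (two-sided) = 0.00168
At α=0.05: p < α → reject H₀

reject H₀: yes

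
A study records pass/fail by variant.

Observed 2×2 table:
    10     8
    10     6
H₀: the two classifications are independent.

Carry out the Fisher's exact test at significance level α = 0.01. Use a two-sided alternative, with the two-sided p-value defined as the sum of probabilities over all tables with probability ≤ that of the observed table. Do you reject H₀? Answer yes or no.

Margins: r₁=18, r₂=16, c₁=20, c₂=14, n=34
p_obs = C(18,10)·C(16,10)/C(34,20); sum pmf over tables with pmf ≤ p_obs
p-value (two-sided) = 0.73845
At α=0.01: p ≥ α → fail to reject H₀

reject H₀: no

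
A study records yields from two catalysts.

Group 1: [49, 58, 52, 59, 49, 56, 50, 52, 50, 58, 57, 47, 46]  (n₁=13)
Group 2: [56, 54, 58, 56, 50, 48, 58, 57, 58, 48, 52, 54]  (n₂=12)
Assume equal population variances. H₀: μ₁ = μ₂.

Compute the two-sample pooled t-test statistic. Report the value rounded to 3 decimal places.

test statistic = -0.923

x̄₁=52.538, s₁=4.521, n₁=13
x̄₂=54.083, s₂=3.777, n₂=12
s_p² = [12·4.521² + 11·3.777²]/23 = 17.4847
SE = √(s_p²·(1/13+1/12)) = 1.6739
t = (52.538−54.083)/1.6739 = -0.9229
df = 23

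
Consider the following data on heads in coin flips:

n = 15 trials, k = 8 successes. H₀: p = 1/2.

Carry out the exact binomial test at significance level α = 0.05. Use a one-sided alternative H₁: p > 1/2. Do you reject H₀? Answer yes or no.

Exact binomial: n=15, k=8, p₀=1/2=0.5000
P(X≥8) from Σ C(n,i)·p₀^i·(1−p₀)^(n−i)
p-value (one-sided, H₁ greater) = 0.50000
At α=0.05: p ≥ α → fail to reject H₀

reject H₀: no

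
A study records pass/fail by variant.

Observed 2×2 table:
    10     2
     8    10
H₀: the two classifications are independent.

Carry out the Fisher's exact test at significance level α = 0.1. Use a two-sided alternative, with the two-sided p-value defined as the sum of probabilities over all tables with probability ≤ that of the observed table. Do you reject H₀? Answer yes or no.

reject H₀: yes

Margins: r₁=12, r₂=18, c₁=18, c₂=12, n=30
p_obs = C(12,10)·C(18,8)/C(30,18); sum pmf over tables with pmf ≤ p_obs
p-value (two-sided) = 0.05773
At α=0.1: p < α → reject H₀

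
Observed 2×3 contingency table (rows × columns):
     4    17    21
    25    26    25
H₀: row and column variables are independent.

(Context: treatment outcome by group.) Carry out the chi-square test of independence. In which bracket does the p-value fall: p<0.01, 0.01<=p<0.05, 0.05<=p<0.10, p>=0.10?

Row totals [42, 76], col totals [29, 43, 46], n=118
χ² = (4−10.32)²/10.32 + (17−15.31)²/15.31 + (21−16.37)²/16.37 + (25−18.68)²/18.68 + (26−27.69)²/27.69 + (25−29.63)²/29.63 = 8.3337
df = 2
p-value (upper-tail) = 0.01550
→ bracket: 0.01<=p<0.05

p-value bracket: 0.01<=p<0.05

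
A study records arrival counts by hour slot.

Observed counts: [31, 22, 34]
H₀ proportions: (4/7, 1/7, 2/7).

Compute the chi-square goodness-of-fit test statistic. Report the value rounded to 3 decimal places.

n = 87; E_i = n·p_i = [49.71, 12.43, 24.86]
χ² = (31−49.71)²/49.71 + (22−12.43)²/12.43 + (34−24.86)²/24.86 = 17.7787
df = 2

test statistic = 17.779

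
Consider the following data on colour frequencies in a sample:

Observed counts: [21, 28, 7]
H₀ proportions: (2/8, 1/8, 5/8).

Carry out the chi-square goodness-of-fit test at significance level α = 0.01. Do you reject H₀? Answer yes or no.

n = 56; E_i = n·p_i = [14.00, 7.00, 35.00]
χ² = (21−14.00)²/14.00 + (28−7.00)²/7.00 + (7−35.00)²/35.00 = 88.9000
df = 2
p-value (upper-tail) = 0.00000
At α=0.01: p < α → reject H₀

reject H₀: yes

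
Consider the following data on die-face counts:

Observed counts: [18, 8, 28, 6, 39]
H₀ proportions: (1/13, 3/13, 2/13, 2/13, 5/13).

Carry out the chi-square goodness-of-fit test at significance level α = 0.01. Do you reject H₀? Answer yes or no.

reject H₀: yes

n = 99; E_i = n·p_i = [7.62, 22.85, 15.23, 15.23, 38.08]
χ² = (18−7.62)²/7.62 + (8−22.85)²/22.85 + (28−15.23)²/15.23 + (6−15.23)²/15.23 + (39−38.08)²/38.08 = 40.1306
df = 4
p-value (upper-tail) = 0.00000
At α=0.01: p < α → reject H₀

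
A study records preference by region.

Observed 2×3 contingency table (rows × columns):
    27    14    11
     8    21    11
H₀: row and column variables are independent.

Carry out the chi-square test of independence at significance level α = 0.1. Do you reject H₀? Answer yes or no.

reject H₀: yes

Row totals [52, 40], col totals [35, 35, 22], n=92
χ² = (27−19.78)²/19.78 + (14−19.78)²/19.78 + (11−12.43)²/12.43 + (8−15.22)²/15.22 + (21−15.22)²/15.22 + (11−9.57)²/9.57 = 10.3247
df = 2
p-value (upper-tail) = 0.00573
At α=0.1: p < α → reject H₀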